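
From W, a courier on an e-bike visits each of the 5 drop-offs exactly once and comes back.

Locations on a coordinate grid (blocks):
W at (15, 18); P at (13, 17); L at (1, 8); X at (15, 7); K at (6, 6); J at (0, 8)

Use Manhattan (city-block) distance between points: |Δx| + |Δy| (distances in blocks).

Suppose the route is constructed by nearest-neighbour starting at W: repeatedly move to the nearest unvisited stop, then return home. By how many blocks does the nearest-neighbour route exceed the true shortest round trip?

Excess over optimum: 4 blocks.

W: P=3, X=11, K=21, L=24, J=25 ⇒ P
P: X=12, K=18, L=21, J=22 ⇒ X
X: K=10, L=15, J=16 ⇒ K
K: L=7, J=8 ⇒ L
L: J=1 ⇒ J
NN route W → P → X → K → L → J → W costs 58.
Optimal: W → P → L → J → K → X → W costs 54 (by enumerating all 60 distinct tours).
Excess = 58 − 54 = 4.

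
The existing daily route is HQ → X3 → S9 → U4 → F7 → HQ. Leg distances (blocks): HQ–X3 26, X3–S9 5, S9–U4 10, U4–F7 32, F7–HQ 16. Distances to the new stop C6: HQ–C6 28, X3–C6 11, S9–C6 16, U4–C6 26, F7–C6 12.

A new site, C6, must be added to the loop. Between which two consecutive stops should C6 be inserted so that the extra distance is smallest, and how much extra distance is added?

Adding 6 blocks by placing C6 on the U4–F7 leg.

Insertion cost between consecutive stops i–j is d(i,C6) + d(C6,j) − d(i,j):
  between HQ and X3: 28 + 11 − 26 = 13
  between X3 and S9: 11 + 16 − 5 = 22
  between S9 and U4: 16 + 26 − 10 = 32
  between U4 and F7: 26 + 12 − 32 = 6
  between F7 and HQ: 12 + 28 − 16 = 24
Cheapest insertion is between U4 and F7, adding 6.
New total = 89 + 6 = 95.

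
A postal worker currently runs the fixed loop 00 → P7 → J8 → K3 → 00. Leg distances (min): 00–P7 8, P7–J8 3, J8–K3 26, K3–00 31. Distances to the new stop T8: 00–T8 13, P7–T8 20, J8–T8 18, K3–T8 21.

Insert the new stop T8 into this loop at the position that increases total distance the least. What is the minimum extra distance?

Insertion cost between consecutive stops i–j is d(i,T8) + d(T8,j) − d(i,j):
  between 00 and P7: 13 + 20 − 8 = 25
  between P7 and J8: 20 + 18 − 3 = 35
  between J8 and K3: 18 + 21 − 26 = 13
  between K3 and 00: 21 + 13 − 31 = 3
Cheapest insertion is between K3 and 00, adding 3.
New total = 68 + 3 = 71.

Minimum extra distance: 3 min, inserting T8 between K3 and 00.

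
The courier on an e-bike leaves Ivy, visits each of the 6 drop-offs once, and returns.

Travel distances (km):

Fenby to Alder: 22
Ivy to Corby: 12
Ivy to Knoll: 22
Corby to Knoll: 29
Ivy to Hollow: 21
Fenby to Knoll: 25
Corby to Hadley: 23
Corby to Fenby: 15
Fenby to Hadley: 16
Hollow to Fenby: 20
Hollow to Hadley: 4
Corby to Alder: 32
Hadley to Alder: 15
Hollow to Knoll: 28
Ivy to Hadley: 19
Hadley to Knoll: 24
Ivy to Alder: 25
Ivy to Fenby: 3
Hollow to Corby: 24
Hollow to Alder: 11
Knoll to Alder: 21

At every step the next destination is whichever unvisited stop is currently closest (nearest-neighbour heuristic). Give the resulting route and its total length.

99 km along Ivy → Fenby → Corby → Hadley → Hollow → Alder → Knoll → Ivy.

Ivy → [Fenby:3 / Corby:12 / Hadley:19 / Hollow:21 / Knoll:22 / Alder:25] → Fenby (3)
Fenby → [Corby:15 / Hadley:16 / Hollow:20 / Alder:22 / Knoll:25] → Corby (15)
Corby → [Hadley:23 / Hollow:24 / Knoll:29 / Alder:32] → Hadley (23)
Hadley → [Hollow:4 / Alder:15 / Knoll:24] → Hollow (4)
Hollow → [Alder:11 / Knoll:28] → Alder (11)
Alder → [Knoll:21] → Knoll (21)
Return Knoll→Ivy: 22.
Total = 3 + 15 + 23 + 4 + 11 + 21 + 22 = 99.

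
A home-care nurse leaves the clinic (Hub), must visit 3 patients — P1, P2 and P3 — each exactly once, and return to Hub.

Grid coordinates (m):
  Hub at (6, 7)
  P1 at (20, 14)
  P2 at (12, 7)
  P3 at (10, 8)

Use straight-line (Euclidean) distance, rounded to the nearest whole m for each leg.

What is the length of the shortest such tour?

There are 3 distinct closed tours to check (reversals are equivalent).
Hub→P1→P2→P3→Hub: 16+11+2+4 = 33
Hub→P1→P3→P2→Hub: 16+12+2+6 = 36
Hub→P2→P1→P3→Hub: 6+11+12+4 = 33
The minimum is 33.
One optimal route: Hub → P1 → P2 → P3 → Hub (or its reverse).

Minimum total distance: 33 m.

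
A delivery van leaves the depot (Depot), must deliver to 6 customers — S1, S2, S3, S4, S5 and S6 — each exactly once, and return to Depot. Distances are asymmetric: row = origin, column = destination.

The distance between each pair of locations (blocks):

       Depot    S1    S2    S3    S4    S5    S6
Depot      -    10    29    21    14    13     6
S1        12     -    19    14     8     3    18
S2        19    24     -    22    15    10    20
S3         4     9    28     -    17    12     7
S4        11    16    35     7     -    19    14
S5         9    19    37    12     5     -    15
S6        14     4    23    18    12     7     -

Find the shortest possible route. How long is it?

Depot → S1 → S2 → S3 → S4 → S5 → S6 → Depot: 10+19+22+17+19+15+14 = 116
Depot → S1 → S2 → S3 → S4 → S6 → S5 → Depot: 10+19+22+17+14+7+9 = 98
Depot → S1 → S2 → S3 → S5 → S4 → S6 → Depot: 10+19+22+12+5+14+14 = 96
Depot → S1 → S2 → S3 → S5 → S6 → S4 → Depot: 10+19+22+12+15+12+11 = 101
Depot → S1 → S2 → S3 → S6 → S4 → S5 → Depot: 10+19+22+7+12+19+9 = 98
Depot → S1 → S2 → S3 → S6 → S5 → S4 → Depot: 10+19+22+7+7+5+11 = 81
Depot → S1 → S2 → S4 → S3 → S5 → S6 → Depot: 10+19+15+7+12+15+14 = 92
Depot → S1 → S2 → S4 → S3 → S6 → S5 → Depot: 10+19+15+7+7+7+9 = 74
… (712 more)
Depot → S6 → S1 → S2 → S5 → S4 → S3 → Depot: 6+4+19+10+5+7+4 = 55  ← best
The minimum is 55.
One optimal route: Depot → S6 → S1 → S2 → S5 → S4 → S3 → Depot.

Minimum total distance: 55 blocks.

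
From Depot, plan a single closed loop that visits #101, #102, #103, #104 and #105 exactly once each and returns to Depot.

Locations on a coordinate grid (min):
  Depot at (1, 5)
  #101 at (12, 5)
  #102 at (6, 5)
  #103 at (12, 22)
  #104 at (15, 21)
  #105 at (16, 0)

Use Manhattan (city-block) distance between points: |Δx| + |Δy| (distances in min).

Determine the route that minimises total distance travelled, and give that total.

74 min — the shortest possible round trip.

There are 60 distinct closed tours to check (reversals are equivalent).
Depot-#101-#102-#103-#104-#105-Depot: 11+6+23+4+22+20 = 86
Depot-#101-#102-#103-#105-#104-Depot: 11+6+23+26+22+30 = 118
Depot-#101-#102-#104-#103-#105-Depot: 11+6+25+4+26+20 = 92
Depot-#101-#102-#104-#105-#103-Depot: 11+6+25+22+26+28 = 118
Depot-#101-#102-#105-#103-#104-Depot: 11+6+15+26+4+30 = 92
Depot-#101-#102-#105-#104-#103-Depot: 11+6+15+22+4+28 = 86
Depot-#101-#103-#102-#104-#105-Depot: 11+17+23+25+22+20 = 118
Depot-#101-#103-#102-#105-#104-Depot: 11+17+23+15+22+30 = 118
Depot-#101-#103-#104-#102-#105-Depot: 11+17+4+25+15+20 = 92
Depot-#101-#103-#104-#105-#102-Depot: 11+17+4+22+15+5 = 74
Depot-#101-#103-#105-#102-#104-Depot: 11+17+26+15+25+30 = 124
Depot-#101-#103-#105-#104-#102-Depot: 11+17+26+22+25+5 = 106
Depot-#101-#104-#102-#103-#105-Depot: 11+19+25+23+26+20 = 124
Depot-#101-#104-#102-#105-#103-Depot: 11+19+25+15+26+28 = 124
… (46 more)
The minimum is 74.
One optimal route: Depot → #101 → #103 → #104 → #105 → #102 → Depot (or its reverse).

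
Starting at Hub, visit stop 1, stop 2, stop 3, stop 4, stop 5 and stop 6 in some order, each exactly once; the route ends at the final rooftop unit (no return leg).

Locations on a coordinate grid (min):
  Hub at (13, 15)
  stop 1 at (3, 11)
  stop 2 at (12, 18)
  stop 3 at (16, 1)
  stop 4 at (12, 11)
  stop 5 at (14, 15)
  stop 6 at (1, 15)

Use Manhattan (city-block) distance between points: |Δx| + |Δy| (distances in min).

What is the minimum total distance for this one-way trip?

49 min — the minimum one-way total.

There are 6! = 720 possible orderings.
Hub - stop 1 - stop 2 - stop 3 - stop 4 - stop 5 - stop 6: 14+16+21+14+6+13 = 84
Hub - stop 1 - stop 2 - stop 3 - stop 4 - stop 6 - stop 5: 14+16+21+14+15+13 = 93
Hub - stop 1 - stop 2 - stop 3 - stop 5 - stop 4 - stop 6: 14+16+21+16+6+15 = 88
Hub - stop 1 - stop 2 - stop 3 - stop 5 - stop 6 - stop 4: 14+16+21+16+13+15 = 95
Hub - stop 1 - stop 2 - stop 3 - stop 6 - stop 4 - stop 5: 14+16+21+29+15+6 = 101
Hub - stop 1 - stop 2 - stop 3 - stop 6 - stop 5 - stop 4: 14+16+21+29+13+6 = 99
Hub - stop 1 - stop 2 - stop 4 - stop 3 - stop 5 - stop 6: 14+16+7+14+16+13 = 80
Hub - stop 1 - stop 2 - stop 4 - stop 3 - stop 6 - stop 5: 14+16+7+14+29+13 = 93
… (712 more)
Hub - stop 5 - stop 2 - stop 6 - stop 1 - stop 4 - stop 3: 1+5+14+6+9+14 = 49  ← best
The minimum is 49.
One shortest path: Hub → stop 5 → stop 2 → stop 6 → stop 1 → stop 4 → stop 3.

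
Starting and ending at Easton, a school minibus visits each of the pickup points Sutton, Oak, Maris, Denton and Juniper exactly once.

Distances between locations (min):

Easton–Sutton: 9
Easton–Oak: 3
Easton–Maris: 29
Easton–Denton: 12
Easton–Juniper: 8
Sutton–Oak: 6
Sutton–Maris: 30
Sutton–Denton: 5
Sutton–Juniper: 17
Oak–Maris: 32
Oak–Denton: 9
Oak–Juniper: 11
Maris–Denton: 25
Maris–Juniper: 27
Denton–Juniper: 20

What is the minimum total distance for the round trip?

With 5 stops there are 5!/2 = 60 distinct round trips (a route and its reverse cost the same).
Easton - Sutton - Oak - Maris - Denton - Juniper - Easton: 9+6+32+25+20+8 = 100
Easton - Sutton - Oak - Maris - Juniper - Denton - Easton: 9+6+32+27+20+12 = 106
Easton - Sutton - Oak - Denton - Maris - Juniper - Easton: 9+6+9+25+27+8 = 84
Easton - Sutton - Oak - Denton - Juniper - Maris - Easton: 9+6+9+20+27+29 = 100
Easton - Sutton - Oak - Juniper - Maris - Denton - Easton: 9+6+11+27+25+12 = 90
Easton - Sutton - Oak - Juniper - Denton - Maris - Easton: 9+6+11+20+25+29 = 100
Easton - Sutton - Maris - Oak - Denton - Juniper - Easton: 9+30+32+9+20+8 = 108
Easton - Sutton - Maris - Oak - Juniper - Denton - Easton: 9+30+32+11+20+12 = 114
Easton - Sutton - Maris - Denton - Oak - Juniper - Easton: 9+30+25+9+11+8 = 92
Easton - Sutton - Maris - Denton - Juniper - Oak - Easton: 9+30+25+20+11+3 = 98
Easton - Sutton - Maris - Juniper - Oak - Denton - Easton: 9+30+27+11+9+12 = 98
Easton - Sutton - Maris - Juniper - Denton - Oak - Easton: 9+30+27+20+9+3 = 98
Easton - Sutton - Denton - Oak - Maris - Juniper - Easton: 9+5+9+32+27+8 = 90
Easton - Sutton - Denton - Oak - Juniper - Maris - Easton: 9+5+9+11+27+29 = 90
… (46 more)
Easton - Oak - Sutton - Denton - Maris - Juniper - Easton: 3+6+5+25+27+8 = 74  ← best
The minimum is 74.
One optimal route: Easton → Oak → Sutton → Denton → Maris → Juniper → Easton (or its reverse).

Shortest round trip = 74 min.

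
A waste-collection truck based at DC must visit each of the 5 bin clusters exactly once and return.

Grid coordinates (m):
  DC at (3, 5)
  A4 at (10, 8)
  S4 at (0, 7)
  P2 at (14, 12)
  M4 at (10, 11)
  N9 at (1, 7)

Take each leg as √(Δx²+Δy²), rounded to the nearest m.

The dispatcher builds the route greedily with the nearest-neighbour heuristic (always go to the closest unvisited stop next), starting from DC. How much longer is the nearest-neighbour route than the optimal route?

From DC: N9=3, S4=4, A4=8, M4=9, P2=13 → choose N9 (3).
From N9: S4=1, A4=9, M4=10, P2=14 → choose S4 (1).
From S4: A4=10, M4=11, P2=15 → choose A4 (10).
From A4: M4=3, P2=6 → choose M4 (3).
From M4: P2=4 → choose P2 (4).
NN route DC → N9 → S4 → A4 → M4 → P2 → DC costs 34.
Optimal: DC → A4 → P2 → M4 → S4 → N9 → DC costs 33 (by enumerating all 60 distinct tours).
Excess = 34 − 33 = 1.

Excess over optimum: 1 m.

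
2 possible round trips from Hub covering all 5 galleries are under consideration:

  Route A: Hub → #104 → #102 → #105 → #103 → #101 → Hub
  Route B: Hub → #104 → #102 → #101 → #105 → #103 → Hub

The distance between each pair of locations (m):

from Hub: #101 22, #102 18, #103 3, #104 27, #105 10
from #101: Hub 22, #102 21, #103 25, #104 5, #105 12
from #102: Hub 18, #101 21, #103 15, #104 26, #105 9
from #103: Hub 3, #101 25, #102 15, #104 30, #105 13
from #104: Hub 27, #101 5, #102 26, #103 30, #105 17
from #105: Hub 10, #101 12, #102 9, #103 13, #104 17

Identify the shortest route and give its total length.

Route A: 27 + 26 + 9 + 13 + 25 + 22 = 122
Route B: 27 + 26 + 21 + 12 + 13 + 3 = 102

102 m — Route B is the shortest.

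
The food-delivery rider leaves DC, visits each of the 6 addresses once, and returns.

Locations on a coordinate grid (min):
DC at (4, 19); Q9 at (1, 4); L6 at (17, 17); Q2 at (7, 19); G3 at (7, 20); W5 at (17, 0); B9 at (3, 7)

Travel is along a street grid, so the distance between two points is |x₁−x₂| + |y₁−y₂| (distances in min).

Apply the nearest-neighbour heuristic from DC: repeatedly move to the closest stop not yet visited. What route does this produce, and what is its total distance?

72 min along DC → Q2 → G3 → L6 → W5 → Q9 → B9 → DC.

DC → [Q2:3 / G3:4 / B9:13 / L6:15 / Q9:18 / W5:32] → Q2 (3)
Q2 → [G3:1 / L6:12 / B9:16 / Q9:21 / W5:29] → G3 (1)
G3 → [L6:13 / B9:17 / Q9:22 / W5:30] → L6 (13)
L6 → [W5:17 / B9:24 / Q9:29] → W5 (17)
W5 → [Q9:20 / B9:21] → Q9 (20)
Q9 → [B9:5] → B9 (5)
Return B9→DC: 13.
Total = 3 + 1 + 13 + 17 + 20 + 5 + 13 = 72.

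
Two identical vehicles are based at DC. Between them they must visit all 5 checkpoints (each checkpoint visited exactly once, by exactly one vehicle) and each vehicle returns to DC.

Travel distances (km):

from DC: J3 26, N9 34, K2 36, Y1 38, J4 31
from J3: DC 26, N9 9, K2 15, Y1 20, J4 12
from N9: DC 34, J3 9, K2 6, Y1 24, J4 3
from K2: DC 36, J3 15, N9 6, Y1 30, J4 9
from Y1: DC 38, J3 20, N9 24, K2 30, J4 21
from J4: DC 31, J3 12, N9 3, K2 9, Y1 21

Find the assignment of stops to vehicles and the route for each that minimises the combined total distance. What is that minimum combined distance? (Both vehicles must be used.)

Minimum combined distance: 156 km.

There are 2^4 − 1 = 15 ways to divide the 5 stops into two non-empty groups. For each, the best each vehicle can do is its own shortest tour through its group:
  {J3} + {N9, K2, Y1, J4}: 52 + 104 = 156
  {N9} + {J3, K2, Y1, J4}: 68 + 109 = 177
  {J3, N9} + {K2, Y1, J4}: 69 + 104 = 173
  {K2} + {J3, N9, Y1, J4}: 72 + 97 = 169
  {J3, K2} + {N9, Y1, J4}: 77 + 96 = 173
  {N9, K2} + {J3, Y1, J4}: 76 + 97 = 173
  … (15 splits in total)
Best: vehicle 1 DC → J3 → DC = 52; vehicle 2 DC → K2 → N9 → J4 → Y1 → DC = 104; combined 156.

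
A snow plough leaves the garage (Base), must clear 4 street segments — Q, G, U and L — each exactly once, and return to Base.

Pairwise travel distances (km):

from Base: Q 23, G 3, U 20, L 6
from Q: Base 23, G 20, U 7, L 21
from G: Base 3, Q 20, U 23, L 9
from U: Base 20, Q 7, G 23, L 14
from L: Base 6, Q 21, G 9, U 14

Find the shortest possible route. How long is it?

Base - Q - G - U - L - Base: 23+20+23+14+6 = 86
Base - Q - G - L - U - Base: 23+20+9+14+20 = 86
Base - Q - U - G - L - Base: 23+7+23+9+6 = 68
Base - Q - U - L - G - Base: 23+7+14+9+3 = 56
Base - Q - L - G - U - Base: 23+21+9+23+20 = 96
Base - Q - L - U - G - Base: 23+21+14+23+3 = 84
Base - G - Q - U - L - Base: 3+20+7+14+6 = 50
Base - G - Q - L - U - Base: 3+20+21+14+20 = 78
Base - G - U - Q - L - Base: 3+23+7+21+6 = 60
Base - G - L - Q - U - Base: 3+9+21+7+20 = 60
Base - U - Q - G - L - Base: 20+7+20+9+6 = 62
Base - U - G - Q - L - Base: 20+23+20+21+6 = 90
The minimum is 50.
One optimal route: Base → G → Q → U → L → Base (or its reverse).

Shortest round trip = 50 km.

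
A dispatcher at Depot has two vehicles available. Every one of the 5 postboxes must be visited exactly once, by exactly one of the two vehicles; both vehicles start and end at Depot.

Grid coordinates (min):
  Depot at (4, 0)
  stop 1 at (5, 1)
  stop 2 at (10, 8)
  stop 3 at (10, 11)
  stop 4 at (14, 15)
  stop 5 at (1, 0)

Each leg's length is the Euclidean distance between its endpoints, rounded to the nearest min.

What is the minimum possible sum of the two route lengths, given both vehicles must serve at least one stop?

42 min — the smallest possible combined total.

There are 2^4 − 1 = 15 ways to divide the 5 stops into two non-empty groups. For each, the best each vehicle can do is its own shortest tour through its group:
  {stop 1} + {stop 2, stop 3, stop 4, stop 5}: 2 + 41 = 43
  {stop 2} + {stop 1, stop 3, stop 4, stop 5}: 20 + 41 = 61
  {stop 1, stop 2} + {stop 3, stop 4, stop 5}: 20 + 41 = 61
  {stop 3} + {stop 1, stop 2, stop 4, stop 5}: 26 + 41 = 67
  {stop 1, stop 3} + {stop 2, stop 4, stop 5}: 25 + 41 = 66
  {stop 2, stop 3} + {stop 1, stop 4, stop 5}: 26 + 41 = 67
  … (15 splits in total)
  {stop 1, stop 2, stop 3, stop 4} + {stop 5}: 36 + 6 = 42  ← best
Best: vehicle 1 Depot → stop 1 → stop 3 → stop 4 → stop 2 → Depot = 36; vehicle 2 Depot → stop 5 → Depot = 6; combined 42.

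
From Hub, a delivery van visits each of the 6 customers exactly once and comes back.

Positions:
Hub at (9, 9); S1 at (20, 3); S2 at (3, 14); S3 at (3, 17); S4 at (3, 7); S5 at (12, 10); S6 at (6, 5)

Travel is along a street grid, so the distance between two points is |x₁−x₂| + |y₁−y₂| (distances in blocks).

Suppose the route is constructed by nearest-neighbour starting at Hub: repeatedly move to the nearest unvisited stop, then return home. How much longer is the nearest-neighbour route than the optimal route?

Excess over optimum: 14 blocks.

Hub: S5=4, S6=7, S4=8, S2=11, S3=14, S1=17 ⇒ S5
S5: S6=11, S4=12, S2=13, S1=15, S3=16 ⇒ S6
S6: S4=5, S2=12, S3=15, S1=16 ⇒ S4
S4: S2=7, S3=10, S1=21 ⇒ S2
S2: S3=3, S1=28 ⇒ S3
S3: S1=31 ⇒ S1
NN route Hub → S5 → S6 → S4 → S2 → S3 → S1 → Hub costs 78.
Optimal: Hub → S2 → S3 → S4 → S6 → S1 → S5 → Hub costs 64 (by enumerating all 360 distinct tours).
Excess = 78 − 64 = 14.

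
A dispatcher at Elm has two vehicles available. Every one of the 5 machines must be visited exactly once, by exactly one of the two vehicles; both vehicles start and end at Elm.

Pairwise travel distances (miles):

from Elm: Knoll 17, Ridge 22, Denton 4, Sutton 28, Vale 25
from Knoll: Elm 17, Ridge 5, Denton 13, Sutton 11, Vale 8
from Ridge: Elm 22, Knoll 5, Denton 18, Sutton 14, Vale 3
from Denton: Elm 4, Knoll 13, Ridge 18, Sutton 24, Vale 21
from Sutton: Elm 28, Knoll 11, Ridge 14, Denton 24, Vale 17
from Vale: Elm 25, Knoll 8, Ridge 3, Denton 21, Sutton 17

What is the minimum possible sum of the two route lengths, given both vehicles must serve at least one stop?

Check every non-empty split of the stops between the two vehicles; for each half take its own optimal tour:
  {Knoll} + {Ridge, Denton, Sutton, Vale}: 34 + 70 = 104
  {Ridge} + {Knoll, Denton, Sutton, Vale}: 44 + 70 = 114
  {Knoll, Ridge} + {Denton, Sutton, Vale}: 44 + 70 = 114
  {Denton} + {Knoll, Ridge, Sutton, Vale}: 8 + 70 = 78
  {Knoll, Denton} + {Ridge, Sutton, Vale}: 34 + 70 = 104
  {Ridge, Denton} + {Knoll, Sutton, Vale}: 44 + 70 = 114
  … (15 splits in total)
Best: vehicle 1 Elm → Denton → Elm = 8; vehicle 2 Elm → Knoll → Ridge → Vale → Sutton → Elm = 70; combined 78.

78 miles — the smallest possible combined total.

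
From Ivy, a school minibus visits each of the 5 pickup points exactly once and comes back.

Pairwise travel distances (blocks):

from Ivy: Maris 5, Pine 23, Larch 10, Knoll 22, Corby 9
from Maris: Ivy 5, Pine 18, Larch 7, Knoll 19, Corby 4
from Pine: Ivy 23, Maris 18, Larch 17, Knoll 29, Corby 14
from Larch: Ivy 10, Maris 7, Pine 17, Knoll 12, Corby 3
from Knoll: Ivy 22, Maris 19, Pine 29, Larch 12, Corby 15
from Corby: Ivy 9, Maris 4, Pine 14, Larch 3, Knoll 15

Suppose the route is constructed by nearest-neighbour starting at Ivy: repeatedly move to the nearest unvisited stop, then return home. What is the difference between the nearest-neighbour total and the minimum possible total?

Ivy: Maris=5, Corby=9, Larch=10, Knoll=22, Pine=23 ⇒ Maris
Maris: Corby=4, Larch=7, Pine=18, Knoll=19 ⇒ Corby
Corby: Larch=3, Pine=14, Knoll=15 ⇒ Larch
Larch: Knoll=12, Pine=17 ⇒ Knoll
Knoll: Pine=29 ⇒ Pine
NN route Ivy → Maris → Corby → Larch → Knoll → Pine → Ivy costs 76.
Optimal: Ivy → Maris → Pine → Corby → Larch → Knoll → Ivy costs 74 (by enumerating all 60 distinct tours).
Excess = 76 − 74 = 2.

2 blocks longer than the optimal tour.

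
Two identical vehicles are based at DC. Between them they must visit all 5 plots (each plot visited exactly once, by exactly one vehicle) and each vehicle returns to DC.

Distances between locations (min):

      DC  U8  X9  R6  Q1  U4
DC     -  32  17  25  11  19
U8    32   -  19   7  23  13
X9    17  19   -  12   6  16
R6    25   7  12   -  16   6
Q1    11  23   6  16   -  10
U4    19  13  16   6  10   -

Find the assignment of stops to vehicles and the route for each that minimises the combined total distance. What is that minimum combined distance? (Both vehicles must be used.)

Minimum combined distance: 90 min.

Try each way of splitting the stops between the two vehicles (each non-empty) and, for each split, find the best tour for each vehicle:
  {U8} + {X9, R6, Q1, U4}: 64 + 54 = 118
  {X9} + {U8, R6, Q1, U4}: 34 + 66 = 100
  {U8, X9} + {R6, Q1, U4}: 68 + 52 = 120
  {R6} + {U8, X9, Q1, U4}: 50 + 68 = 118
  {U8, R6} + {X9, Q1, U4}: 64 + 52 = 116
  {X9, R6} + {U8, Q1, U4}: 54 + 66 = 120
  … (15 splits in total)
  {Q1} + {U8, X9, R6, U4}: 22 + 68 = 90  ← best
Best: vehicle 1 DC → Q1 → DC = 22; vehicle 2 DC → X9 → U8 → R6 → U4 → DC = 68; combined 90.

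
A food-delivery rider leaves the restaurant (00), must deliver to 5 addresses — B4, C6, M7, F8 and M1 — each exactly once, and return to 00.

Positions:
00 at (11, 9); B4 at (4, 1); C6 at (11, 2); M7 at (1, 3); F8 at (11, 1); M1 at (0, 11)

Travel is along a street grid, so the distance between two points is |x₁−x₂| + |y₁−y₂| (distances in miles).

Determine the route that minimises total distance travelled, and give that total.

With 5 stops there are 5!/2 = 60 distinct round trips (a route and its reverse cost the same).
00 - B4 - C6 - M7 - F8 - M1 - 00: 15+8+11+12+21+13 = 80
00 - B4 - C6 - M7 - M1 - F8 - 00: 15+8+11+9+21+8 = 72
00 - B4 - C6 - F8 - M7 - M1 - 00: 15+8+1+12+9+13 = 58
00 - B4 - C6 - F8 - M1 - M7 - 00: 15+8+1+21+9+16 = 70
00 - B4 - C6 - M1 - M7 - F8 - 00: 15+8+20+9+12+8 = 72
00 - B4 - C6 - M1 - F8 - M7 - 00: 15+8+20+21+12+16 = 92
00 - B4 - M7 - C6 - F8 - M1 - 00: 15+5+11+1+21+13 = 66
00 - B4 - M7 - C6 - M1 - F8 - 00: 15+5+11+20+21+8 = 80
00 - B4 - M7 - F8 - C6 - M1 - 00: 15+5+12+1+20+13 = 66
00 - B4 - M7 - F8 - M1 - C6 - 00: 15+5+12+21+20+7 = 80
00 - B4 - M7 - M1 - C6 - F8 - 00: 15+5+9+20+1+8 = 58
00 - B4 - M7 - M1 - F8 - C6 - 00: 15+5+9+21+1+7 = 58
00 - B4 - F8 - C6 - M7 - M1 - 00: 15+7+1+11+9+13 = 56
00 - B4 - F8 - C6 - M1 - M7 - 00: 15+7+1+20+9+16 = 68
… (46 more)
00 - C6 - F8 - B4 - M7 - M1 - 00: 7+1+7+5+9+13 = 42  ← best
The minimum is 42.
One optimal route: 00 → C6 → F8 → B4 → M7 → M1 → 00 (or its reverse).

42 miles — the shortest possible round trip.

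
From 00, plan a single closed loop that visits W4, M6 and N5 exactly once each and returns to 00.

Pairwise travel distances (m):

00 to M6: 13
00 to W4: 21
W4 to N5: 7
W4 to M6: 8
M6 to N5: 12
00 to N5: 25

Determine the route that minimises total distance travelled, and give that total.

53 m — the shortest possible round trip.

There are 3 distinct closed tours to check (reversals are equivalent).
00 → W4 → M6 → N5 → 00: 21+8+12+25 = 66
00 → W4 → N5 → M6 → 00: 21+7+12+13 = 53
00 → M6 → W4 → N5 → 00: 13+8+7+25 = 53
The minimum is 53.
One optimal route: 00 → W4 → N5 → M6 → 00 (or its reverse).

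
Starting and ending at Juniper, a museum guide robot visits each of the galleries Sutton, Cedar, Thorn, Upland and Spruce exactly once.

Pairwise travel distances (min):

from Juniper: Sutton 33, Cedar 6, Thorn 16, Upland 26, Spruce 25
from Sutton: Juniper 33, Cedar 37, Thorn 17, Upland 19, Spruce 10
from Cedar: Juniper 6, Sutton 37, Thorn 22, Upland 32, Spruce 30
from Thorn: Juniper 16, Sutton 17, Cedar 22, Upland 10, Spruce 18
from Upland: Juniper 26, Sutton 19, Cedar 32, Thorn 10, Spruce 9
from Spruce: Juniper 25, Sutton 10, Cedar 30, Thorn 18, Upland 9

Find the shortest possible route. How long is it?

There are 60 distinct closed tours to check (reversals are equivalent).
Juniper → Sutton → Cedar → Thorn → Upland → Spruce → Juniper: 33+37+22+10+9+25 = 136
Juniper → Sutton → Cedar → Thorn → Spruce → Upland → Juniper: 33+37+22+18+9+26 = 145
Juniper → Sutton → Cedar → Upland → Thorn → Spruce → Juniper: 33+37+32+10+18+25 = 155
Juniper → Sutton → Cedar → Upland → Spruce → Thorn → Juniper: 33+37+32+9+18+16 = 145
Juniper → Sutton → Cedar → Spruce → Thorn → Upland → Juniper: 33+37+30+18+10+26 = 154
Juniper → Sutton → Cedar → Spruce → Upland → Thorn → Juniper: 33+37+30+9+10+16 = 135
Juniper → Sutton → Thorn → Cedar → Upland → Spruce → Juniper: 33+17+22+32+9+25 = 138
Juniper → Sutton → Thorn → Cedar → Spruce → Upland → Juniper: 33+17+22+30+9+26 = 137
Juniper → Sutton → Thorn → Upland → Cedar → Spruce → Juniper: 33+17+10+32+30+25 = 147
Juniper → Sutton → Thorn → Upland → Spruce → Cedar → Juniper: 33+17+10+9+30+6 = 105
Juniper → Sutton → Thorn → Spruce → Cedar → Upland → Juniper: 33+17+18+30+32+26 = 156
Juniper → Sutton → Thorn → Spruce → Upland → Cedar → Juniper: 33+17+18+9+32+6 = 115
Juniper → Sutton → Upland → Cedar → Thorn → Spruce → Juniper: 33+19+32+22+18+25 = 149
Juniper → Sutton → Upland → Cedar → Spruce → Thorn → Juniper: 33+19+32+30+18+16 = 148
… (46 more)
Juniper → Cedar → Sutton → Spruce → Upland → Thorn → Juniper: 6+37+10+9+10+16 = 88  ← best
The minimum is 88.
One optimal route: Juniper → Cedar → Sutton → Spruce → Upland → Thorn → Juniper (or its reverse).

Shortest round trip = 88 min.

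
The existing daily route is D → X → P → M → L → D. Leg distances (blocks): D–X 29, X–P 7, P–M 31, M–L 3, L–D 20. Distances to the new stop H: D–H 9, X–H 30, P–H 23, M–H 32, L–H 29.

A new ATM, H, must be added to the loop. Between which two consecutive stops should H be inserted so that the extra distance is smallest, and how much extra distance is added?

Insertion cost between consecutive stops i–j is d(i,H) + d(H,j) − d(i,j):
  between D and X: 9 + 30 − 29 = 10
  between X and P: 30 + 23 − 7 = 46
  between P and M: 23 + 32 − 31 = 24
  between M and L: 32 + 29 − 3 = 58
  between L and D: 29 + 9 − 20 = 18
Cheapest insertion is between D and X, adding 10.
New total = 90 + 10 = 100.

+10 blocks — insert H between D and X.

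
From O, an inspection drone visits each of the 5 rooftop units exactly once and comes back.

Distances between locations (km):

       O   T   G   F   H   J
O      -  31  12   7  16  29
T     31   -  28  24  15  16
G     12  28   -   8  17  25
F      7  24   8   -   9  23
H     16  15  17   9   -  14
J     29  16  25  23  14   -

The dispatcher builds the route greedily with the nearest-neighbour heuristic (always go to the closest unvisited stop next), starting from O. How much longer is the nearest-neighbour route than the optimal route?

O: F=7, G=12, H=16, J=29, T=31 ⇒ F
F: G=8, H=9, J=23, T=24 ⇒ G
G: H=17, J=25, T=28 ⇒ H
H: J=14, T=15 ⇒ J
J: T=16 ⇒ T
NN route O → F → G → H → J → T → O costs 93.
Optimal: O → G → J → T → H → F → O costs 84 (by enumerating all 60 distinct tours).
Excess = 93 − 84 = 9.

Excess over optimum: 9 km.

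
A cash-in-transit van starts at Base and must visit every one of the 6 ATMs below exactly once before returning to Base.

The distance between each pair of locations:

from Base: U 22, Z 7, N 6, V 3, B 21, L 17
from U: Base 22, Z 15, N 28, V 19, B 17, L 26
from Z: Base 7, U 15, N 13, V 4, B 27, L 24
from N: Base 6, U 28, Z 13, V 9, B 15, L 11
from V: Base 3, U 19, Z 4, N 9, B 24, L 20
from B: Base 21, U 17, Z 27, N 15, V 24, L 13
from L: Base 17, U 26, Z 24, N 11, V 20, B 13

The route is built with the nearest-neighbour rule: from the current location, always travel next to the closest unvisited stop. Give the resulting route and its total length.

83 along Base → V → Z → N → L → B → U → Base.

At Base the remaining stops are V 3, N 6, Z 7, L 17, B 21, U 22; go to V.
At V the remaining stops are Z 4, N 9, U 19, L 20, B 24; go to Z.
At Z the remaining stops are N 13, U 15, L 24, B 27; go to N.
At N the remaining stops are L 11, B 15, U 28; go to L.
At L the remaining stops are B 13, U 26; go to B.
At B the remaining stops are U 17; go to U.
Return U→Base: 22.
Total = 3 + 4 + 13 + 11 + 13 + 17 + 22 = 83.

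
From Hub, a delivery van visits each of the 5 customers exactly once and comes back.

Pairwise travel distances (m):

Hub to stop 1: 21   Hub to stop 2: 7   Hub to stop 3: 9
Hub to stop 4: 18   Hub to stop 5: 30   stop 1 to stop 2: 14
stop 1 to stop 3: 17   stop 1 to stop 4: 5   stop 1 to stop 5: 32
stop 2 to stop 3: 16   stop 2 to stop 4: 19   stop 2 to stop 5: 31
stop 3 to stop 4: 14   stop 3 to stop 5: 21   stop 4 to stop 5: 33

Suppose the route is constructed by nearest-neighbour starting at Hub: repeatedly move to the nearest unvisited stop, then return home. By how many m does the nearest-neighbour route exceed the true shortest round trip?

The nearest-neighbour route is 2 m longer than optimal.

Hub: stop 2=7, stop 3=9, stop 4=18, stop 1=21, stop 5=30 ⇒ stop 2
stop 2: stop 1=14, stop 3=16, stop 4=19, stop 5=31 ⇒ stop 1
stop 1: stop 4=5, stop 3=17, stop 5=32 ⇒ stop 4
stop 4: stop 3=14, stop 5=33 ⇒ stop 3
stop 3: stop 5=21 ⇒ stop 5
NN route Hub → stop 2 → stop 1 → stop 4 → stop 3 → stop 5 → Hub costs 91.
Optimal: Hub → stop 2 → stop 1 → stop 4 → stop 5 → stop 3 → Hub costs 89 (by enumerating all 60 distinct tours).
Excess = 91 − 89 = 2.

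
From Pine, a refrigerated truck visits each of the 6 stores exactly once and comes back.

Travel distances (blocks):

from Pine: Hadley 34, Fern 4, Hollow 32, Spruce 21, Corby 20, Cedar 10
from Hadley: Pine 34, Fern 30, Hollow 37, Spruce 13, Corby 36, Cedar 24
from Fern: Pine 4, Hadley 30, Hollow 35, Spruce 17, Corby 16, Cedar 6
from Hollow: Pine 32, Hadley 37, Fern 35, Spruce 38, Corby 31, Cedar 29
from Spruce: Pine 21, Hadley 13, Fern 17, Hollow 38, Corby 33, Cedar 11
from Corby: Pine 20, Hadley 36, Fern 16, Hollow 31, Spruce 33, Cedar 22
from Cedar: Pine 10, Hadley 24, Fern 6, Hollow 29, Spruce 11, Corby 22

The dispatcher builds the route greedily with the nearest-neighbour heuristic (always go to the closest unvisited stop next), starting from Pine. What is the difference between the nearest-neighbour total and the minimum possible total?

The nearest-neighbour route is 11 blocks longer than optimal.

From Pine: Fern=4, Cedar=10, Corby=20, Spruce=21, Hollow=32, Hadley=34 → choose Fern (4).
From Fern: Cedar=6, Corby=16, Spruce=17, Hadley=30, Hollow=35 → choose Cedar (6).
From Cedar: Spruce=11, Corby=22, Hadley=24, Hollow=29 → choose Spruce (11).
From Spruce: Hadley=13, Corby=33, Hollow=38 → choose Hadley (13).
From Hadley: Corby=36, Hollow=37 → choose Corby (36).
From Corby: Hollow=31 → choose Hollow (31).
NN route Pine → Fern → Cedar → Spruce → Hadley → Corby → Hollow → Pine costs 133.
Optimal: Pine → Fern → Corby → Hollow → Hadley → Spruce → Cedar → Pine costs 122 (by enumerating all 360 distinct tours).
Excess = 133 − 122 = 11.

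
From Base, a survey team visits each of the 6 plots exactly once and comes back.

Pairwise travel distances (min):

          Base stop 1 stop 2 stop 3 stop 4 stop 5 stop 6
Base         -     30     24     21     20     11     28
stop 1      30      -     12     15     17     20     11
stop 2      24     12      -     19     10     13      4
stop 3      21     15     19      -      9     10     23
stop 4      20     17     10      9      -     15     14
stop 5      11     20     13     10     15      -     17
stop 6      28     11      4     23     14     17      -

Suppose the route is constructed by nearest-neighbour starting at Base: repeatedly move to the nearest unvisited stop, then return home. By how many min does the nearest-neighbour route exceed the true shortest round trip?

From Base: stop 5=11, stop 4=20, stop 3=21, stop 2=24, stop 6=28, stop 1=30 → choose stop 5 (11).
From stop 5: stop 3=10, stop 2=13, stop 4=15, stop 6=17, stop 1=20 → choose stop 3 (10).
From stop 3: stop 4=9, stop 1=15, stop 2=19, stop 6=23 → choose stop 4 (9).
From stop 4: stop 2=10, stop 6=14, stop 1=17 → choose stop 2 (10).
From stop 2: stop 6=4, stop 1=12 → choose stop 6 (4).
From stop 6: stop 1=11 → choose stop 1 (11).
NN route Base → stop 5 → stop 3 → stop 4 → stop 2 → stop 6 → stop 1 → Base costs 85.
Optimal: Base → stop 4 → stop 2 → stop 6 → stop 1 → stop 3 → stop 5 → Base costs 81 (by enumerating all 360 distinct tours).
Excess = 85 − 81 = 4.

4 min longer than the optimal tour.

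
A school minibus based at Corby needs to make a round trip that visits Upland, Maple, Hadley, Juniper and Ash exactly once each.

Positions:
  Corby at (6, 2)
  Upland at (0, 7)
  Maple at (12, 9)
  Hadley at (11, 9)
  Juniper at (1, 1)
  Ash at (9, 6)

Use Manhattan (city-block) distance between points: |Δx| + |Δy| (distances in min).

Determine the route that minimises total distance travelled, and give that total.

Corby → Upland → Maple → Hadley → Juniper → Ash → Corby: 11+14+1+18+13+7 = 64
Corby → Upland → Maple → Hadley → Ash → Juniper → Corby: 11+14+1+5+13+6 = 50
Corby → Upland → Maple → Juniper → Hadley → Ash → Corby: 11+14+19+18+5+7 = 74
Corby → Upland → Maple → Juniper → Ash → Hadley → Corby: 11+14+19+13+5+12 = 74
Corby → Upland → Maple → Ash → Hadley → Juniper → Corby: 11+14+6+5+18+6 = 60
Corby → Upland → Maple → Ash → Juniper → Hadley → Corby: 11+14+6+13+18+12 = 74
Corby → Upland → Hadley → Maple → Juniper → Ash → Corby: 11+13+1+19+13+7 = 64
Corby → Upland → Hadley → Maple → Ash → Juniper → Corby: 11+13+1+6+13+6 = 50
Corby → Upland → Hadley → Juniper → Maple → Ash → Corby: 11+13+18+19+6+7 = 74
Corby → Upland → Hadley → Juniper → Ash → Maple → Corby: 11+13+18+13+6+13 = 74
Corby → Upland → Hadley → Ash → Maple → Juniper → Corby: 11+13+5+6+19+6 = 60
Corby → Upland → Hadley → Ash → Juniper → Maple → Corby: 11+13+5+13+19+13 = 74
Corby → Upland → Juniper → Maple → Hadley → Ash → Corby: 11+7+19+1+5+7 = 50
Corby → Upland → Juniper → Maple → Ash → Hadley → Corby: 11+7+19+6+5+12 = 60
… (46 more)
Corby → Juniper → Upland → Maple → Hadley → Ash → Corby: 6+7+14+1+5+7 = 40  ← best
The minimum is 40.
One optimal route: Corby → Juniper → Upland → Maple → Hadley → Ash → Corby (or its reverse).

Shortest round trip = 40 min.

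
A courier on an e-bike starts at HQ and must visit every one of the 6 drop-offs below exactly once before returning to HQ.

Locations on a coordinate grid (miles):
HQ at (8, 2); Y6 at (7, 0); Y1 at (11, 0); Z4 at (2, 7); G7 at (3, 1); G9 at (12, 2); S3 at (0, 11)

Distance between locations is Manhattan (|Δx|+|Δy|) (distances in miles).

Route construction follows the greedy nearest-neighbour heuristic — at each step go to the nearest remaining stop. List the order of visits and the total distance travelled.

From HQ: distances to unvisited — Y6=3, G9=4, Y1=5, G7=6, Z4=11, S3=17. Nearest is Y6 (3).
From Y6: distances to unvisited — Y1=4, G7=5, G9=7, Z4=12, S3=18. Nearest is Y1 (4).
From Y1: distances to unvisited — G9=3, G7=9, Z4=16, S3=22. Nearest is G9 (3).
From G9: distances to unvisited — G7=10, Z4=15, S3=21. Nearest is G7 (10).
From G7: distances to unvisited — Z4=7, S3=13. Nearest is Z4 (7).
From Z4: distances to unvisited — S3=6. Nearest is S3 (6).
Return S3→HQ: 17.
Total = 3 + 4 + 3 + 10 + 7 + 6 + 17 = 50.

50 miles along HQ → Y6 → Y1 → G9 → G7 → Z4 → S3 → HQ.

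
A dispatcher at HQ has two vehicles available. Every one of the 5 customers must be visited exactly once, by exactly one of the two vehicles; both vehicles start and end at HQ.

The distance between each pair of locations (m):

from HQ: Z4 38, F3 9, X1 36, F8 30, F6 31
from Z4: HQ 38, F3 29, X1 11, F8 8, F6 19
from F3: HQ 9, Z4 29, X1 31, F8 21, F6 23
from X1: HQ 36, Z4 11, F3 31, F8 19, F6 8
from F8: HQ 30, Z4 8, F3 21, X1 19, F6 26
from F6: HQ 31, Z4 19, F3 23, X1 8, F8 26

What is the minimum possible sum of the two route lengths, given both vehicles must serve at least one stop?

Check every non-empty split of the stops between the two vehicles; for each half take its own optimal tour:
  {Z4} + {F3, X1, F8, F6}: 76 + 88 = 164
  {F3} + {Z4, X1, F8, F6}: 18 + 88 = 106
  {Z4, F3} + {X1, F8, F6}: 76 + 88 = 164
  {X1} + {Z4, F3, F8, F6}: 72 + 88 = 160
  {Z4, X1} + {F3, F8, F6}: 85 + 87 = 172
  {F3, X1} + {Z4, F8, F6}: 76 + 88 = 164
  … (15 splits in total)
Best: vehicle 1 HQ → F3 → HQ = 18; vehicle 2 HQ → F8 → Z4 → X1 → F6 → HQ = 88; combined 106.

106 m — the smallest possible combined total.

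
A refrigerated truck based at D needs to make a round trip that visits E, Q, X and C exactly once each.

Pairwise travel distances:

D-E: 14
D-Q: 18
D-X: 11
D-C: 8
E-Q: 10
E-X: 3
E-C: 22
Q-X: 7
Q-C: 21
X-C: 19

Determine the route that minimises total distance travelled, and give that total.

There are 12 distinct closed tours to check (reversals are equivalent).
D → E → Q → X → C → D: 14+10+7+19+8 = 58
D → E → Q → C → X → D: 14+10+21+19+11 = 75
D → E → X → Q → C → D: 14+3+7+21+8 = 53
D → E → X → C → Q → D: 14+3+19+21+18 = 75
D → E → C → Q → X → D: 14+22+21+7+11 = 75
D → E → C → X → Q → D: 14+22+19+7+18 = 80
D → Q → E → X → C → D: 18+10+3+19+8 = 58
D → Q → E → C → X → D: 18+10+22+19+11 = 80
D → Q → X → E → C → D: 18+7+3+22+8 = 58
D → Q → C → E → X → D: 18+21+22+3+11 = 75
D → X → E → Q → C → D: 11+3+10+21+8 = 53
D → X → Q → E → C → D: 11+7+10+22+8 = 58
The minimum is 53.
One optimal route: D → E → X → Q → C → D (or its reverse).

53 — the shortest possible round trip.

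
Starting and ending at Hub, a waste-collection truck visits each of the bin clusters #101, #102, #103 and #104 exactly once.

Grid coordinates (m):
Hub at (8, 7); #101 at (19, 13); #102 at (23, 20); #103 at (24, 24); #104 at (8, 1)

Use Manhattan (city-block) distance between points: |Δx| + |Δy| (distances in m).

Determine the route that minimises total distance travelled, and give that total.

78 m — the shortest possible round trip.

With 4 stops there are 4!/2 = 12 distinct round trips (a route and its reverse cost the same).
Hub→#101→#102→#103→#104→Hub: 17+11+5+39+6 = 78
Hub→#101→#102→#104→#103→Hub: 17+11+34+39+33 = 134
Hub→#101→#103→#102→#104→Hub: 17+16+5+34+6 = 78
Hub→#101→#103→#104→#102→Hub: 17+16+39+34+28 = 134
Hub→#101→#104→#102→#103→Hub: 17+23+34+5+33 = 112
Hub→#101→#104→#103→#102→Hub: 17+23+39+5+28 = 112
Hub→#102→#101→#103→#104→Hub: 28+11+16+39+6 = 100
Hub→#102→#101→#104→#103→Hub: 28+11+23+39+33 = 134
Hub→#102→#103→#101→#104→Hub: 28+5+16+23+6 = 78
Hub→#102→#104→#101→#103→Hub: 28+34+23+16+33 = 134
Hub→#103→#101→#102→#104→Hub: 33+16+11+34+6 = 100
Hub→#103→#102→#101→#104→Hub: 33+5+11+23+6 = 78
The minimum is 78.
One optimal route: Hub → #101 → #102 → #103 → #104 → Hub (or its reverse).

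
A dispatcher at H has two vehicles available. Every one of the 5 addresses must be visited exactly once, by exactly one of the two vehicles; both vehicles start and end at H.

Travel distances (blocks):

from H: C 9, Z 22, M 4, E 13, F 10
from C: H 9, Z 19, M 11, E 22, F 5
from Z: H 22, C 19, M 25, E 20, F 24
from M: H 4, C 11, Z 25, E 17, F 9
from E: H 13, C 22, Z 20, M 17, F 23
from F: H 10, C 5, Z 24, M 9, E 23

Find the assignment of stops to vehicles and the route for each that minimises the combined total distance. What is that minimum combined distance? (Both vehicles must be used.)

Minimum combined distance: 75 blocks.

There are 2^4 − 1 = 15 ways to divide the 5 stops into two non-empty groups. For each, the best each vehicle can do is its own shortest tour through its group:
  {C} + {Z, M, E, F}: 18 + 70 = 88
  {Z} + {C, M, E, F}: 44 + 53 = 97
  {C, Z} + {M, E, F}: 50 + 49 = 99
  {M} + {C, Z, E, F}: 8 + 67 = 75
  {C, M} + {Z, E, F}: 24 + 67 = 91
  {Z, M} + {C, E, F}: 51 + 50 = 101
  … (15 splits in total)
Best: vehicle 1 H → M → H = 8; vehicle 2 H → E → Z → C → F → H = 67; combined 75.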